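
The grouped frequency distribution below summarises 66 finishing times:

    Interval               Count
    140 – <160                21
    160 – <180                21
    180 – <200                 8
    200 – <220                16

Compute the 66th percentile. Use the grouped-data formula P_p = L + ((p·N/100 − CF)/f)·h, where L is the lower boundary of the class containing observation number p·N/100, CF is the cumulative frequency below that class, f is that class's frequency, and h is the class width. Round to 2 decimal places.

183.90

N = 66; target position k = 66/100 · 66 = 43.56.
Cumulative frequencies: 21, 42, 50, 66.
Observation 43.56 falls in the class 180 – <200.
L = 180, CF = 42, f = 8, h = 20.
P66 = 180 + ((43.56 − 42)/8)·20 = 180 + 3.9 = 183.9.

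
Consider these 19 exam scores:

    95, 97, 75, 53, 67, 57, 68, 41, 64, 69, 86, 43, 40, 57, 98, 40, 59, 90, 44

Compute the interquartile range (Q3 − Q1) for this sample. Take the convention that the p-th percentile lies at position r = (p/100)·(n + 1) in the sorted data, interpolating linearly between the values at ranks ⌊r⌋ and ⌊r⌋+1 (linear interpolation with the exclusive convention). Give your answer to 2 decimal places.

Sorted: 40, 40, 41, 43, 44, 53, 57, 57, 59, 64, 67, 68, 69, 75, 86, 90, 95, 97, 98.
n = 19.
P25: r = 5 (integer) → 44.
P75: r = 15 (integer) → 86.
Difference: 86 − 44 = 42.

42.00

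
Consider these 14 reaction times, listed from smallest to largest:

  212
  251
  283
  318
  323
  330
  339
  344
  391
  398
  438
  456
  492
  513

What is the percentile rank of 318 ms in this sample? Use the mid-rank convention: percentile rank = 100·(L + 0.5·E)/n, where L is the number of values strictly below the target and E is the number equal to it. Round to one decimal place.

Count below 318: L = 3; count equal: E = 1; n = 14.
Percentile rank = 100·(3 + 0.5·1)/14 = 100·3.5/14 = 25.

25.0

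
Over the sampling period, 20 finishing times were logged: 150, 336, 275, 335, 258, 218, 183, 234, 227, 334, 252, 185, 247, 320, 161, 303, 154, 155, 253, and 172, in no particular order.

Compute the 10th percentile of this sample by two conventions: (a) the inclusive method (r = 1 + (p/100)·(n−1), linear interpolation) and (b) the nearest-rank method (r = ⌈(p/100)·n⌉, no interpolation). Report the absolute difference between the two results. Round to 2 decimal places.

0.90

Sorted: 150, 154, 155, 161, 172, 183, 185, 218, 227, 234, 247, 252, 253, 258, 275, 303, 320, 334, 335, 336.
n = 20.
(a) r = 2.9; between ranks 2 (154) and 3 (155): 154.9.
(b) the nearest-rank method: rank 2 → 154.
|154.9 − 154| = 0.9.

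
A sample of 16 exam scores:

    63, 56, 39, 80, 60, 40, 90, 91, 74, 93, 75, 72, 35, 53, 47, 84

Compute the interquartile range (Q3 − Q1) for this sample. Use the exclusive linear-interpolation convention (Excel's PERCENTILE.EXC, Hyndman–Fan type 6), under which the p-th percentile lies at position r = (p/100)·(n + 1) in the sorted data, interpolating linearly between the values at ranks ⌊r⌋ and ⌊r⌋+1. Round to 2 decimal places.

Sorted: 35, 39, 40, 47, 53, 56, 60, 63, 72, 74, 75, 80, 84, 90, 91, 93.
n = 16.
P25: r = 4.25; ranks 4–5 are 47, 53; interpolating gives 48.5.
P75: r = 12.75; ranks 12–13 are 80, 84; interpolating gives 83.
Difference: 83 − 48.5 = 34.5.

34.50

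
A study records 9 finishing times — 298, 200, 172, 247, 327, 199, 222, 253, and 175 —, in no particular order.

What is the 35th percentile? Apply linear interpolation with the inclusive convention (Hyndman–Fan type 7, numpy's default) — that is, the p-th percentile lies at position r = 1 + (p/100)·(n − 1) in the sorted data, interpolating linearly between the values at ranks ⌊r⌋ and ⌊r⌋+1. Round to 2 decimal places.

Sorted: 172, 175, 199, 200, 222, 247, 253, 298, 327.
n = 9.
r = 1 + (35/100)·(9 − 1) = 1 + 2.8 = 3.8.
Rank 3 is 199 and rank 4 is 200.
Interpolate: 199 + 0.8·(200 − 199) = 199 + 0.8·1 = 199.8.

199.80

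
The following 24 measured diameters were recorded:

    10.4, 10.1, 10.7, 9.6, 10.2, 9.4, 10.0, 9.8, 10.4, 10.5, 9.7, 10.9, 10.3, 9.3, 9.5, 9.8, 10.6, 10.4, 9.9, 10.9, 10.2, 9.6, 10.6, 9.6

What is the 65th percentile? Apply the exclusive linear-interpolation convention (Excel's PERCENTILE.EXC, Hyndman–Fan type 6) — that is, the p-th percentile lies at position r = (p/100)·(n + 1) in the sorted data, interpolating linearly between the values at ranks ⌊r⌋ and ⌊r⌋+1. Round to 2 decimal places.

Sorted: 9.3, 9.4, 9.5, 9.6, 9.6, 9.6, 9.7, 9.8, 9.8, 9.9, 10.0, 10.1, 10.2, 10.2, 10.3, 10.4, 10.4, 10.4, 10.5, 10.6, 10.6, 10.7, 10.9, 10.9.
n = 24.
r = (65/100)·(24 + 1) = 16.25.
Rank 16 is 10.4 and rank 17 is 10.4.
Interpolate: 10.4 + 0.25·(10.4 − 10.4) = 10.4 + 0.25·0 = 10.4.

10.40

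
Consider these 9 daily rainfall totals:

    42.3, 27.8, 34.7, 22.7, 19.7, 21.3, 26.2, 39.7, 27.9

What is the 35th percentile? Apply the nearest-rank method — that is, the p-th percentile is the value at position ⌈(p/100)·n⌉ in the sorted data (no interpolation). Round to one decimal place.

26.2

Sorted: 19.7, 21.3, 22.7, 26.2, 27.8, 27.9, 34.7, 39.7, 42.3.
n = 9.
Position = ⌈35/100 · 9⌉ = ⌈3.15⌉ = 4.
The value at rank 4 is 26.2.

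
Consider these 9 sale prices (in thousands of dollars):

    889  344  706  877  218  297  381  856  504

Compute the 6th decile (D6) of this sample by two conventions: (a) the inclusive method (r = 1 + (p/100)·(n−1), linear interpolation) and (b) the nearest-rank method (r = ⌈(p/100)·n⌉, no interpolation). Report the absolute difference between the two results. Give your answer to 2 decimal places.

40.40

Sorted: 218, 297, 344, 381, 504, 706, 856, 877, 889.
n = 9.
(a) r = 5.8; between ranks 5 (504) and 6 (706): 665.6.
(b) the nearest-rank method: rank 6 → 706.
|665.6 − 706| = 40.4.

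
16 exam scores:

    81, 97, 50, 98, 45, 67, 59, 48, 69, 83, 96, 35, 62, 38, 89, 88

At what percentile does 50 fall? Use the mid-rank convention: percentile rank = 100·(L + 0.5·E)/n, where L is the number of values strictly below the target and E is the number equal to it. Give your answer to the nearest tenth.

Sorted: 35, 38, 45, 48, 50, 59, 62, 67, 69, 81, 83, 88, 89, 96, 97, 98.
Count below 50: L = 4; count equal: E = 1; n = 16.
Percentile rank = 100·(4 + 0.5·1)/16 = 100·4.5/16 = 28.12.

28.1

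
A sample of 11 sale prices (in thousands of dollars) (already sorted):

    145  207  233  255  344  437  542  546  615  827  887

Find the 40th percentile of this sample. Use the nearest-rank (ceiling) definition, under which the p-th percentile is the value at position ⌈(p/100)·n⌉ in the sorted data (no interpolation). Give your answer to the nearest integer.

n = 11.
Position = ⌈40/100 · 11⌉ = ⌈4.4⌉ = 5.
The value at rank 5 is 344.

344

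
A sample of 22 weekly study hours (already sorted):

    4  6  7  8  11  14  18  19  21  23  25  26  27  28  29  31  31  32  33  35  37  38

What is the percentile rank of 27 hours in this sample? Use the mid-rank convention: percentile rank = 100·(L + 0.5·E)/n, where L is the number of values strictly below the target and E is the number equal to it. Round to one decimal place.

56.8

Count below 27: L = 12; count equal: E = 1; n = 22.
Percentile rank = 100·(12 + 0.5·1)/22 = 100·12.5/22 = 56.82.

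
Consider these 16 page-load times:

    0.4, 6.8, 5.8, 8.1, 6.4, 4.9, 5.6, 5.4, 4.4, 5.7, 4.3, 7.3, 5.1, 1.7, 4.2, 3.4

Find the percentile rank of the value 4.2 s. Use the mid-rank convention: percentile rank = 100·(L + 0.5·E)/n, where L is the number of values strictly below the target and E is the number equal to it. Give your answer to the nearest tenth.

Sorted: 0.4, 1.7, 3.4, 4.2, 4.3, 4.4, 4.9, 5.1, 5.4, 5.6, 5.7, 5.8, 6.4, 6.8, 7.3, 8.1.
Count below 4.2: L = 3; count equal: E = 1; n = 16.
Percentile rank = 100·(3 + 0.5·1)/16 = 100·3.5/16 = 21.88.

21.9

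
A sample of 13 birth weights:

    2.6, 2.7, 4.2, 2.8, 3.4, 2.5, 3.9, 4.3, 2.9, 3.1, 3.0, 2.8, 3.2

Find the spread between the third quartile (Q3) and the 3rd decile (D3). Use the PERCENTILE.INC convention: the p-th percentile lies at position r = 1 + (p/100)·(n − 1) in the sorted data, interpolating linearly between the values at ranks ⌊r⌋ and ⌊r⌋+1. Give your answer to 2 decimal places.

0.60

Sorted: 2.5, 2.6, 2.7, 2.8, 2.8, 2.9, 3.0, 3.1, 3.2, 3.4, 3.9, 4.2, 4.3.
n = 13.
P30: r = 4.6; ranks 4–5 are 2.8, 2.8; interpolating gives 2.8.
P75: r = 10 (integer) → 3.4.
Difference: 3.4 − 2.8 = 0.6.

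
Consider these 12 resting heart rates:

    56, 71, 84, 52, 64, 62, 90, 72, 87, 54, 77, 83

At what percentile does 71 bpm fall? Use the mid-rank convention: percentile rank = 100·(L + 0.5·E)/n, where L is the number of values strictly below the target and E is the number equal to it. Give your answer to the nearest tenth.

Sorted: 52, 54, 56, 62, 64, 71, 72, 77, 83, 84, 87, 90.
Count below 71: L = 5; count equal: E = 1; n = 12.
Percentile rank = 100·(5 + 0.5·1)/12 = 100·5.5/12 = 45.83.

45.8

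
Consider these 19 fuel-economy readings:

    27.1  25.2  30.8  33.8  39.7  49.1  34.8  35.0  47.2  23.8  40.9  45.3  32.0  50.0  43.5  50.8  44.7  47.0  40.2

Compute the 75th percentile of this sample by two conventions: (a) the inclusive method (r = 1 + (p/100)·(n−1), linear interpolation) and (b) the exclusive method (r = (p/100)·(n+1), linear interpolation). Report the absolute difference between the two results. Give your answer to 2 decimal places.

Sorted: 23.8, 25.2, 27.1, 30.8, 32.0, 33.8, 34.8, 35.0, 39.7, 40.2, 40.9, 43.5, 44.7, 45.3, 47.0, 47.2, 49.1, 50.0, 50.8.
n = 19.
(a) r = 14.5; between ranks 14 (45.3) and 15 (47.0): 46.15.
(b) r = 15 → value at rank 15 = 47.
|46.15 − 47| = 0.85.

0.85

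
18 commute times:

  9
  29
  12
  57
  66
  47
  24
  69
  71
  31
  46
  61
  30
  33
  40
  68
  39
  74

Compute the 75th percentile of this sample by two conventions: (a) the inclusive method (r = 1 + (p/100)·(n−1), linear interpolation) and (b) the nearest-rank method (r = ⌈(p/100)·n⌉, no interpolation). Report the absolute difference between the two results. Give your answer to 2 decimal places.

1.25

Sorted: 9, 12, 24, 29, 30, 31, 33, 39, 40, 46, 47, 57, 61, 66, 68, 69, 71, 74.
n = 18.
(a) r = 13.75; between ranks 13 (61) and 14 (66): 64.75.
(b) the nearest-rank method: rank 14 → 66.
|64.75 − 66| = 1.25.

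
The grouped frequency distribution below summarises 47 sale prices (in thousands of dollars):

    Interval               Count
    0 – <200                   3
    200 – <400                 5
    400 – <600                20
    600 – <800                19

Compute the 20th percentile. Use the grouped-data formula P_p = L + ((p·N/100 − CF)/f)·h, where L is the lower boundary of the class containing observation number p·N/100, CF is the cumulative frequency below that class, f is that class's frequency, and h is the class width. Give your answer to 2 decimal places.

N = 47; target position k = 20/100 · 47 = 9.4.
Cumulative frequencies: 3, 8, 28, 47.
Observation 9.4 falls in the class 400 – <600.
L = 400, CF = 8, f = 20, h = 200.
P20 = 400 + ((9.4 − 8)/20)·200 = 400 + 14 = 414.

414.00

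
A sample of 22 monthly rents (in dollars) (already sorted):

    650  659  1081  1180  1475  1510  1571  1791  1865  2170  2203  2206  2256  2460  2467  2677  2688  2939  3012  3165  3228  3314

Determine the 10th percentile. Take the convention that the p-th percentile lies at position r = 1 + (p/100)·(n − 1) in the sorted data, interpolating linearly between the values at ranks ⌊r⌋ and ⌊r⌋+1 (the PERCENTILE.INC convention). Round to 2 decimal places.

1090.90

n = 22.
r = 1 + (10/100)·(22 − 1) = 1 + 2.1 = 3.1.
Rank 3 is 1081 and rank 4 is 1180.
Interpolate: 1081 + 0.1·(1180 − 1081) = 1081 + 0.1·99 = 1090.9.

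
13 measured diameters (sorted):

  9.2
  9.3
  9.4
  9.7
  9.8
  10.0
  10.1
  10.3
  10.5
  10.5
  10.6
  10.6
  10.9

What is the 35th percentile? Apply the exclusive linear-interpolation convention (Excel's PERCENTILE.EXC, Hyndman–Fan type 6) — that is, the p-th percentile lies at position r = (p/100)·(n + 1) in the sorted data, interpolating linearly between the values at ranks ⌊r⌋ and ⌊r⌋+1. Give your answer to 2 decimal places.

n = 13.
r = (35/100)·(13 + 1) = 4.9.
Rank 4 is 9.7 and rank 5 is 9.8.
Interpolate: 9.7 + 0.9·(9.8 − 9.7) = 9.7 + 0.9·0.1 = 9.79.

9.79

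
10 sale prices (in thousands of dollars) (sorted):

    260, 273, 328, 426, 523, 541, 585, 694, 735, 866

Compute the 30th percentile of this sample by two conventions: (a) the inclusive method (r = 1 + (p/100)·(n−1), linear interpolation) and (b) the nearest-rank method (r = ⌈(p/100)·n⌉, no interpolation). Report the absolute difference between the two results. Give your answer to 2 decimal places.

n = 10.
(a) r = 3.7; between ranks 3 (328) and 4 (426): 396.6.
(b) the nearest-rank method: rank 3 → 328.
|396.6 − 328| = 68.6.

68.60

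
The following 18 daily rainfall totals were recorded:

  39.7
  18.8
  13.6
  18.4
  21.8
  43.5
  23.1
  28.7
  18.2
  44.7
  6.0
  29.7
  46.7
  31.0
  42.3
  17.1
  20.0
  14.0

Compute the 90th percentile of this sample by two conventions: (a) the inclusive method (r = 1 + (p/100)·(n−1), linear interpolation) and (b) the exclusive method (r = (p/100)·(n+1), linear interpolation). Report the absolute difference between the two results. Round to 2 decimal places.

1.04

Sorted: 6.0, 13.6, 14.0, 17.1, 18.2, 18.4, 18.8, 20.0, 21.8, 23.1, 28.7, 29.7, 31.0, 39.7, 42.3, 43.5, 44.7, 46.7.
n = 18.
(a) r = 16.3; between ranks 16 (43.5) and 17 (44.7): 43.86.
(b) r = 17.1; between ranks 17 (44.7) and 18 (46.7): 44.9.
|43.86 − 44.9| = 1.04.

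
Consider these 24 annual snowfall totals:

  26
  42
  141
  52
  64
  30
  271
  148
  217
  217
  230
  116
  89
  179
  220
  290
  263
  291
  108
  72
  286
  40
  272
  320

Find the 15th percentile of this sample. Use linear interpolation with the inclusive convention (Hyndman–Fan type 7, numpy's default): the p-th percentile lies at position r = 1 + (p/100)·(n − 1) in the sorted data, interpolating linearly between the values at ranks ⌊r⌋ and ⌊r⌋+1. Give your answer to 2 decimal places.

Sorted: 26, 30, 40, 42, 52, 64, 72, 89, 108, 116, 141, 148, 179, 217, 217, 220, 230, 263, 271, 272, 286, 290, 291, 320.
n = 24.
r = 1 + (15/100)·(24 − 1) = 1 + 3.45 = 4.45.
Rank 4 is 42 and rank 5 is 52.
Interpolate: 42 + 0.45·(52 − 42) = 42 + 0.45·10 = 46.5.

46.50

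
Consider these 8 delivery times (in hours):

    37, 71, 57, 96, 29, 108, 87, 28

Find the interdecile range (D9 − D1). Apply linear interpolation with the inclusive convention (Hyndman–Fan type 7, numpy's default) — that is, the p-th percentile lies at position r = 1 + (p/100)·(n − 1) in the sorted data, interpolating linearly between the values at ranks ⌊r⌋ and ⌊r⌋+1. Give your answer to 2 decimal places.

Sorted: 28, 29, 37, 57, 71, 87, 96, 108.
n = 8.
P10: r = 1.7; ranks 1–2 are 28, 29; interpolating gives 28.7.
P90: r = 7.3; ranks 7–8 are 96, 108; interpolating gives 99.6.
Difference: 99.6 − 28.7 = 70.9.

70.90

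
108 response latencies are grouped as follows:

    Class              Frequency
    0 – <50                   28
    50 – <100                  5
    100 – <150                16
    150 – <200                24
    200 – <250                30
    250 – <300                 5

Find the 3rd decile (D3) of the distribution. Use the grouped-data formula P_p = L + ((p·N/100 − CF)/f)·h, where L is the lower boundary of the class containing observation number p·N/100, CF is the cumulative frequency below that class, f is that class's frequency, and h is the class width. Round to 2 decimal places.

N = 108; target position k = 30/100 · 108 = 32.4.
Cumulative frequencies: 28, 33, 49, 73, 103, 108.
Observation 32.4 falls in the class 50 – <100.
L = 50, CF = 28, f = 5, h = 50.
P30 = 50 + ((32.4 − 28)/5)·50 = 50 + 44 = 94.

94.00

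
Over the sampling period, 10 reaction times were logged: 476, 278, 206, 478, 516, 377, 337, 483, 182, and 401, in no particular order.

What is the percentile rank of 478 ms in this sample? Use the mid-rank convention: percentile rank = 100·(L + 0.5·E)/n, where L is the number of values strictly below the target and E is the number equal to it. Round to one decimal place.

75.0

Sorted: 182, 206, 278, 337, 377, 401, 476, 478, 483, 516.
Count below 478: L = 7; count equal: E = 1; n = 10.
Percentile rank = 100·(7 + 0.5·1)/10 = 100·7.5/10 = 75.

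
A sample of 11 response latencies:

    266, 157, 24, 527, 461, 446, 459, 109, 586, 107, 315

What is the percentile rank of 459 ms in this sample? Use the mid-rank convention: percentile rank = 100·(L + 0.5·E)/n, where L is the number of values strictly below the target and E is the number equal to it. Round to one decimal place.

68.2

Sorted: 24, 107, 109, 157, 266, 315, 446, 459, 461, 527, 586.
Count below 459: L = 7; count equal: E = 1; n = 11.
Percentile rank = 100·(7 + 0.5·1)/11 = 100·7.5/11 = 68.18.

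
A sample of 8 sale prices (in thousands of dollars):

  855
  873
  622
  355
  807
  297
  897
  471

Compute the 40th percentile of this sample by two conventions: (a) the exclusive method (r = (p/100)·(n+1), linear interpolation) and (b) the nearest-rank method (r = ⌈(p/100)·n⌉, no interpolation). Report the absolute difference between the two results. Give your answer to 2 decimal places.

60.40

Sorted: 297, 355, 471, 622, 807, 855, 873, 897.
n = 8.
(a) r = 3.6; between ranks 3 (471) and 4 (622): 561.6.
(b) the nearest-rank method: rank 4 → 622.
|561.6 − 622| = 60.4.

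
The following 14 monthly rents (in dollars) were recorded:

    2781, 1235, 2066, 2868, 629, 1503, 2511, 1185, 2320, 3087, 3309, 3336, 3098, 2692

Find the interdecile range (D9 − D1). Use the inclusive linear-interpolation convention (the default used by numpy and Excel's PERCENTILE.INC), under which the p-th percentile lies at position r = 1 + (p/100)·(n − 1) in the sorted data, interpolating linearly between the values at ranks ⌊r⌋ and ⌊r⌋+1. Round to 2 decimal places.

Sorted: 629, 1185, 1235, 1503, 2066, 2320, 2511, 2692, 2781, 2868, 3087, 3098, 3309, 3336.
n = 14.
P10: r = 2.3; ranks 2–3 are 1185, 1235; interpolating gives 1200.
P90: r = 12.7; ranks 12–13 are 3098, 3309; interpolating gives 3245.7.
Difference: 3245.7 − 1200 = 2045.7.

2045.70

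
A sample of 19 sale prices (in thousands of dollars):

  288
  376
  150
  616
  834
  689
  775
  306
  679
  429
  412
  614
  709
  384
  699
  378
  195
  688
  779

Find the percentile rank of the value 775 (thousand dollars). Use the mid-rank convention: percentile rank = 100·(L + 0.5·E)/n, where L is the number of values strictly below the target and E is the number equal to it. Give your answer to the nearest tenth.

Sorted: 150, 195, 288, 306, 376, 378, 384, 412, 429, 614, 616, 679, 688, 689, 699, 709, 775, 779, 834.
Count below 775: L = 16; count equal: E = 1; n = 19.
Percentile rank = 100·(16 + 0.5·1)/19 = 100·16.5/19 = 86.84.

86.8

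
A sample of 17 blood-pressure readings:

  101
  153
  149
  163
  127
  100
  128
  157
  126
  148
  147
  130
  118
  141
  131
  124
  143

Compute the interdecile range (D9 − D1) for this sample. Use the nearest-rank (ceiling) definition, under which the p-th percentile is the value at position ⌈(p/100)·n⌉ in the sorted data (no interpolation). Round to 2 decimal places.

Sorted: 100, 101, 118, 124, 126, 127, 128, 130, 131, 141, 143, 147, 148, 149, 153, 157, 163.
n = 17.
P10: rank ⌈10/100·17⌉ = 2 → 101.
P90: rank ⌈90/100·17⌉ = 16 → 157.
Difference: 157 − 101 = 56.

56.00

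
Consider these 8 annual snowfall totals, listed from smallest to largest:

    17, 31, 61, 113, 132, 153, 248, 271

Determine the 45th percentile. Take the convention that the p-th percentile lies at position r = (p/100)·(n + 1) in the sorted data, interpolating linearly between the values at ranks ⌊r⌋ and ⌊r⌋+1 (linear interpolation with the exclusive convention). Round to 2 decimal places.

n = 8.
r = (45/100)·(8 + 1) = 4.05.
Rank 4 is 113 and rank 5 is 132.
Interpolate: 113 + 0.05·(132 − 113) = 113 + 0.05·19 = 113.95.

113.95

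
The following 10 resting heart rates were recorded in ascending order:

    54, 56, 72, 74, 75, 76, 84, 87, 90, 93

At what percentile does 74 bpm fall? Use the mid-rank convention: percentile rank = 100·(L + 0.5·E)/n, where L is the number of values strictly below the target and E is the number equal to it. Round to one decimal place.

Count below 74: L = 3; count equal: E = 1; n = 10.
Percentile rank = 100·(3 + 0.5·1)/10 = 100·3.5/10 = 35.

35.0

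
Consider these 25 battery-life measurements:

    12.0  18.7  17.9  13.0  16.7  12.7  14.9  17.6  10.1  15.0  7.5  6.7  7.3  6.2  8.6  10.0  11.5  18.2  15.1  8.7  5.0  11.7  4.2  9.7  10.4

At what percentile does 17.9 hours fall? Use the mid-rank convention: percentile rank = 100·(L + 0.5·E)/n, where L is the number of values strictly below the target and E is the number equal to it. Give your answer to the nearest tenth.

Sorted: 4.2, 5.0, 6.2, 6.7, 7.3, 7.5, 8.6, 8.7, 9.7, 10.0, 10.1, 10.4, 11.5, 11.7, 12.0, 12.7, 13.0, 14.9, 15.0, 15.1, 16.7, 17.6, 17.9, 18.2, 18.7.
Count below 17.9: L = 22; count equal: E = 1; n = 25.
Percentile rank = 100·(22 + 0.5·1)/25 = 100·22.5/25 = 90.

90.0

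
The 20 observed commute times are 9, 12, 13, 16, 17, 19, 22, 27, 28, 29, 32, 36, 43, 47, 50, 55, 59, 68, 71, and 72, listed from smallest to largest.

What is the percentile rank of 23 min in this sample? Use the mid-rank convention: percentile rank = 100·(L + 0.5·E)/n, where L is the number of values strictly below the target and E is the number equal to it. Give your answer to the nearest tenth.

35.0

Count below 23: L = 7; count equal: E = 0; n = 20.
Percentile rank = 100·(7 + 0.5·0)/20 = 100·7/20 = 35.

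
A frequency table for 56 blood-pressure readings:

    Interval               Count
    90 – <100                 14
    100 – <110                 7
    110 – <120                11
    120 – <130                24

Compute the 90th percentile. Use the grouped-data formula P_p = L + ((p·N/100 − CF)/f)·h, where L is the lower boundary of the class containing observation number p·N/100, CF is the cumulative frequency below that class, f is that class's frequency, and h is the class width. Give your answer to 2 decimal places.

N = 56; target position k = 90/100 · 56 = 50.4.
Cumulative frequencies: 14, 21, 32, 56.
Observation 50.4 falls in the class 120 – <130.
L = 120, CF = 32, f = 24, h = 10.
P90 = 120 + ((50.4 − 32)/24)·10 = 120 + 7.66667 = 127.667.

127.67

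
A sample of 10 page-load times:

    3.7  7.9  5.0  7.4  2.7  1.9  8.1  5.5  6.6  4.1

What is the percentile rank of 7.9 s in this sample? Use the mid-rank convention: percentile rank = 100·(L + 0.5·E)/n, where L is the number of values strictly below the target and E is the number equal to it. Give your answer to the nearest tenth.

85.0

Sorted: 1.9, 2.7, 3.7, 4.1, 5.0, 5.5, 6.6, 7.4, 7.9, 8.1.
Count below 7.9: L = 8; count equal: E = 1; n = 10.
Percentile rank = 100·(8 + 0.5·1)/10 = 100·8.5/10 = 85.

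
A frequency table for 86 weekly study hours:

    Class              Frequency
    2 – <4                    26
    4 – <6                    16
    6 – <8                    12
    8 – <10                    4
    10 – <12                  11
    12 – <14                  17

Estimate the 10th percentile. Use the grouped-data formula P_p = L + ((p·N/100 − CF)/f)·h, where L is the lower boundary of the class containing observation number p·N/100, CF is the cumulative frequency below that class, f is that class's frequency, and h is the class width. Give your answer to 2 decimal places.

N = 86; target position k = 10/100 · 86 = 8.6.
Cumulative frequencies: 26, 42, 54, 58, 69, 86.
Observation 8.6 falls in the class 2 – <4.
L = 2, CF = 0, f = 26, h = 2.
P10 = 2 + ((8.6 − 0)/26)·2 = 2 + 0.661538 = 2.66154.

2.66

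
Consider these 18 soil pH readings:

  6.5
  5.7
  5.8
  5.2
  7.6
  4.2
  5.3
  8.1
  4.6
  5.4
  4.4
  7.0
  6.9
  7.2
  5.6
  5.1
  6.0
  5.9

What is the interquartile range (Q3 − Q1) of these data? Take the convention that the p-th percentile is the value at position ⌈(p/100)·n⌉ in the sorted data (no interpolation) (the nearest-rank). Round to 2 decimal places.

Sorted: 4.2, 4.4, 4.6, 5.1, 5.2, 5.3, 5.4, 5.6, 5.7, 5.8, 5.9, 6.0, 6.5, 6.9, 7.0, 7.2, 7.6, 8.1.
n = 18.
P25: rank ⌈25/100·18⌉ = 5 → 5.2.
P75: rank ⌈75/100·18⌉ = 14 → 6.9.
Difference: 6.9 − 5.2 = 1.7.

1.70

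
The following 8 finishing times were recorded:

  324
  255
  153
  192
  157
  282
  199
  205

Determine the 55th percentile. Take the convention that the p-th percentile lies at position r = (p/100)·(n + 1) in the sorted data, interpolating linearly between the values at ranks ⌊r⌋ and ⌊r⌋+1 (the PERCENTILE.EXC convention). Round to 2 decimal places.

Sorted: 153, 157, 192, 199, 205, 255, 282, 324.
n = 8.
r = (55/100)·(8 + 1) = 4.95.
Rank 4 is 199 and rank 5 is 205.
Interpolate: 199 + 0.95·(205 − 199) = 199 + 0.95·6 = 204.7.

204.70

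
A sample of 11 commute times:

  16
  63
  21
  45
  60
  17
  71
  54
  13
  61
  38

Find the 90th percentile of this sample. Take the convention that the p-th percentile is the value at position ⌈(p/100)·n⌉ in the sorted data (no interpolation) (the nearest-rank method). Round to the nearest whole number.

63

Sorted: 13, 16, 17, 21, 38, 45, 54, 60, 61, 63, 71.
n = 11.
Position = ⌈90/100 · 11⌉ = ⌈9.9⌉ = 10.
The value at rank 10 is 63.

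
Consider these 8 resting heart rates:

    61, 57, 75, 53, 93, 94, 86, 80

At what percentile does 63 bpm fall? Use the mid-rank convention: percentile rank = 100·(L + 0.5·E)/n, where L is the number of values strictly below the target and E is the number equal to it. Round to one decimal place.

37.5

Sorted: 53, 57, 61, 75, 80, 86, 93, 94.
Count below 63: L = 3; count equal: E = 0; n = 8.
Percentile rank = 100·(3 + 0.5·0)/8 = 100·3/8 = 37.5.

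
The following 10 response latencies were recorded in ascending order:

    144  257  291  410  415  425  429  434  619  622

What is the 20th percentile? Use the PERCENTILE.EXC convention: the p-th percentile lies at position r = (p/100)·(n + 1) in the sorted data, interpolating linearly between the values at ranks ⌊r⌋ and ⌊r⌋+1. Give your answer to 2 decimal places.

263.80

n = 10.
r = (20/100)·(10 + 1) = 2.2.
Rank 2 is 257 and rank 3 is 291.
Interpolate: 257 + 0.2·(291 − 257) = 257 + 0.2·34 = 263.8.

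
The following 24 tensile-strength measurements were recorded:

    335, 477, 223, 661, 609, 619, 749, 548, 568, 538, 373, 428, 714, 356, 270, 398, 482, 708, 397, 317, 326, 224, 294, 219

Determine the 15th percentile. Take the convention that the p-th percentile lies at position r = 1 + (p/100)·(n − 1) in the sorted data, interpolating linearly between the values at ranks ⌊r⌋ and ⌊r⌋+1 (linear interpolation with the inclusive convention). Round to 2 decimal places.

Sorted: 219, 223, 224, 270, 294, 317, 326, 335, 356, 373, 397, 398, 428, 477, 482, 538, 548, 568, 609, 619, 661, 708, 714, 749.
n = 24.
r = 1 + (15/100)·(24 − 1) = 1 + 3.45 = 4.45.
Rank 4 is 270 and rank 5 is 294.
Interpolate: 270 + 0.45·(294 − 270) = 270 + 0.45·24 = 280.8.

280.80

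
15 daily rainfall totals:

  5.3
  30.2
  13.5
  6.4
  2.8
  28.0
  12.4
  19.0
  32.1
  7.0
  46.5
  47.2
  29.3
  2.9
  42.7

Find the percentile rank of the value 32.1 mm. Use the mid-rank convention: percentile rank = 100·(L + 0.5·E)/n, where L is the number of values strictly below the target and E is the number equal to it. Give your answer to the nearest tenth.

76.7

Sorted: 2.8, 2.9, 5.3, 6.4, 7.0, 12.4, 13.5, 19.0, 28.0, 29.3, 30.2, 32.1, 42.7, 46.5, 47.2.
Count below 32.1: L = 11; count equal: E = 1; n = 15.
Percentile rank = 100·(11 + 0.5·1)/15 = 100·11.5/15 = 76.67.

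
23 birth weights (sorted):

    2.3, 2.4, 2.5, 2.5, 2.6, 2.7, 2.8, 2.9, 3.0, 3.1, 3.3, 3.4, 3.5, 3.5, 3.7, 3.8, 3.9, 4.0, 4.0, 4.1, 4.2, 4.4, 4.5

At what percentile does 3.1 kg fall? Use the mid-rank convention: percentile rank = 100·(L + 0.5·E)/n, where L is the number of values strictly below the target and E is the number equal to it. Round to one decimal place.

Count below 3.1: L = 9; count equal: E = 1; n = 23.
Percentile rank = 100·(9 + 0.5·1)/23 = 100·9.5/23 = 41.3.

41.3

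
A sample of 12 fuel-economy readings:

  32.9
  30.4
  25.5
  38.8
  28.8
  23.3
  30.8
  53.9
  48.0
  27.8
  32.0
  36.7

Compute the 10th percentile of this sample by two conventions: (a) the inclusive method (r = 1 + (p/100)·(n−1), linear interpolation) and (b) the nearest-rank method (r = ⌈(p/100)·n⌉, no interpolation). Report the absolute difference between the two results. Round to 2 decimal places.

Sorted: 23.3, 25.5, 27.8, 28.8, 30.4, 30.8, 32.0, 32.9, 36.7, 38.8, 48.0, 53.9.
n = 12.
(a) r = 2.1; between ranks 2 (25.5) and 3 (27.8): 25.73.
(b) the nearest-rank method: rank 2 → 25.5.
|25.73 − 25.5| = 0.23.

0.23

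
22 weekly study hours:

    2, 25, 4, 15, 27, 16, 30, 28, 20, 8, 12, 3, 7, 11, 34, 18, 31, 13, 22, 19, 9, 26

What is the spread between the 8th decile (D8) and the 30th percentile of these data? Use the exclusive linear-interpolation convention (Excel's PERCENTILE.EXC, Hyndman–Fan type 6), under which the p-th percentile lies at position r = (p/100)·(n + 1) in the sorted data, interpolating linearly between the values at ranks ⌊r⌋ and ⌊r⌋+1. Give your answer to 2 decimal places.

Sorted: 2, 3, 4, 7, 8, 9, 11, 12, 13, 15, 16, 18, 19, 20, 22, 25, 26, 27, 28, 30, 31, 34.
n = 22.
P30: r = 6.9; ranks 6–7 are 9, 11; interpolating gives 10.8.
P80: r = 18.4; ranks 18–19 are 27, 28; interpolating gives 27.4.
Difference: 27.4 − 10.8 = 16.6.

16.60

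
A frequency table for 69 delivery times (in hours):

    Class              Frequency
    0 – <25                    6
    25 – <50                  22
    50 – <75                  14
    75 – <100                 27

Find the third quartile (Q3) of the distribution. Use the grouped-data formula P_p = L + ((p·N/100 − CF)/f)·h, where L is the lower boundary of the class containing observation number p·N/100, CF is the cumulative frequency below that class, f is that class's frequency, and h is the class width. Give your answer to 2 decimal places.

N = 69; target position k = 75/100 · 69 = 51.75.
Cumulative frequencies: 6, 28, 42, 69.
Observation 51.75 falls in the class 75 – <100.
L = 75, CF = 42, f = 27, h = 25.
P75 = 75 + ((51.75 − 42)/27)·25 = 75 + 9.02778 = 84.0278.

84.03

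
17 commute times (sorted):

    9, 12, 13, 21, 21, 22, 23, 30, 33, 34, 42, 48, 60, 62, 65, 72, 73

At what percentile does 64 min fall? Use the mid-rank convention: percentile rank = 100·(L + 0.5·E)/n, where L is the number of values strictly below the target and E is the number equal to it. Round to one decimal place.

Count below 64: L = 14; count equal: E = 0; n = 17.
Percentile rank = 100·(14 + 0.5·0)/17 = 100·14/17 = 82.35.

82.4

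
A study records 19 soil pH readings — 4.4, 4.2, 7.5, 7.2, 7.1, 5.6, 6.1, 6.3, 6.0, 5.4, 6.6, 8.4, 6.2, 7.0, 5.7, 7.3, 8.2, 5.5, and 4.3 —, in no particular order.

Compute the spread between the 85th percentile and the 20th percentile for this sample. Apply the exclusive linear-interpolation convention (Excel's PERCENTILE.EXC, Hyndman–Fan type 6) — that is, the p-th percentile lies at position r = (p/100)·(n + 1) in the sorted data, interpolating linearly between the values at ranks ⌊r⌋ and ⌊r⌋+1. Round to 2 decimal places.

Sorted: 4.2, 4.3, 4.4, 5.4, 5.5, 5.6, 5.7, 6.0, 6.1, 6.2, 6.3, 6.6, 7.0, 7.1, 7.2, 7.3, 7.5, 8.2, 8.4.
n = 19.
P20: r = 4 (integer) → 5.4.
P85: r = 17 (integer) → 7.5.
Difference: 7.5 − 5.4 = 2.1.

2.10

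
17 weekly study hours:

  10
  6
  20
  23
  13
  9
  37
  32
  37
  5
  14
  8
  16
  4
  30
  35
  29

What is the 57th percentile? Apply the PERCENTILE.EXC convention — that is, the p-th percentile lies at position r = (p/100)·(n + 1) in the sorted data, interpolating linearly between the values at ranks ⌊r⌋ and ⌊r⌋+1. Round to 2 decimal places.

20.78

Sorted: 4, 5, 6, 8, 9, 10, 13, 14, 16, 20, 23, 29, 30, 32, 35, 37, 37.
n = 17.
r = (57/100)·(17 + 1) = 10.26.
Rank 10 is 20 and rank 11 is 23.
Interpolate: 20 + 0.26·(23 − 20) = 20 + 0.26·3 = 20.78.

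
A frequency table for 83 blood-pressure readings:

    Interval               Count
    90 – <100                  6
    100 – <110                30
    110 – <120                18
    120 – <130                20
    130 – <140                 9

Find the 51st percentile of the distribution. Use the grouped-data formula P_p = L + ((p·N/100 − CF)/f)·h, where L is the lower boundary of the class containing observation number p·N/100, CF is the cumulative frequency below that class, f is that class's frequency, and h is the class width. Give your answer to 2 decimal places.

N = 83; target position k = 51/100 · 83 = 42.33.
Cumulative frequencies: 6, 36, 54, 74, 83.
Observation 42.33 falls in the class 110 – <120.
L = 110, CF = 36, f = 18, h = 10.
P51 = 110 + ((42.33 − 36)/18)·10 = 110 + 3.51667 = 113.517.

113.52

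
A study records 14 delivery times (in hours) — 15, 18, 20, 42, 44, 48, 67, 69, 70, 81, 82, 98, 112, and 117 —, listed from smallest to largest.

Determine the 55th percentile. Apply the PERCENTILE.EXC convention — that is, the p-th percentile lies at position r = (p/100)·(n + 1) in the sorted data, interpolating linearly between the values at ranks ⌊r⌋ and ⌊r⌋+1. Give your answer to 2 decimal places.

n = 14.
r = (55/100)·(14 + 1) = 8.25.
Rank 8 is 69 and rank 9 is 70.
Interpolate: 69 + 0.25·(70 − 69) = 69 + 0.25·1 = 69.25.

69.25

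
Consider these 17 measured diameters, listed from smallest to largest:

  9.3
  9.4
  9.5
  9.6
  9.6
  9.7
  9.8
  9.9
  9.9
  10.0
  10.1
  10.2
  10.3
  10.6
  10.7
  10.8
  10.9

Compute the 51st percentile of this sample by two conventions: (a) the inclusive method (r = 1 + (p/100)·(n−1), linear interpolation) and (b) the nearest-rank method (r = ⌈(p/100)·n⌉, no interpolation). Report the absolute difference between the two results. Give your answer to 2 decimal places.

0.02

n = 17.
(a) r = 9.16; between ranks 9 (9.9) and 10 (10.0): 9.916.
(b) the nearest-rank method: rank 9 → 9.9.
|9.916 − 9.9| = 0.016.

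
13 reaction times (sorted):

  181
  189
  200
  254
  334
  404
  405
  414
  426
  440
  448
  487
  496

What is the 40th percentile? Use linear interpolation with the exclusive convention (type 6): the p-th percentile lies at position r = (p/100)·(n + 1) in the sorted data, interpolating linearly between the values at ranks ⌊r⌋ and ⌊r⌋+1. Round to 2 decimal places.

n = 13.
r = (40/100)·(13 + 1) = 5.6.
Rank 5 is 334 and rank 6 is 404.
Interpolate: 334 + 0.6·(404 − 334) = 334 + 0.6·70 = 376.

376.00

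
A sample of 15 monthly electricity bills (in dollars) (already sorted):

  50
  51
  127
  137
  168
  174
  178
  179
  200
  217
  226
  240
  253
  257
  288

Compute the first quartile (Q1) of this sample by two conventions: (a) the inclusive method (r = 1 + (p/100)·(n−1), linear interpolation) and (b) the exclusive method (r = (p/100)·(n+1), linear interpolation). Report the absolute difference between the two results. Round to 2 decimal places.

15.50

n = 15.
(a) r = 4.5; between ranks 4 (137) and 5 (168): 152.5.
(b) r = 4 → value at rank 4 = 137.
|152.5 − 137| = 15.5.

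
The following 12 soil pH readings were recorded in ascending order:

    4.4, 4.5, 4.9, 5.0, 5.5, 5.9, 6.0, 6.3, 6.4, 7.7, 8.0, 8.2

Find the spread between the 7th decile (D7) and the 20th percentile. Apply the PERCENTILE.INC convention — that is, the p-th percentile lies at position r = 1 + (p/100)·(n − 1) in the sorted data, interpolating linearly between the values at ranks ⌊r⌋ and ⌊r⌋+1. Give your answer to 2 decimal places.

1.45

n = 12.
P20: r = 3.2; ranks 3–4 are 4.9, 5.0; interpolating gives 4.92.
P70: r = 8.7; ranks 8–9 are 6.3, 6.4; interpolating gives 6.37.
Difference: 6.37 − 4.92 = 1.45.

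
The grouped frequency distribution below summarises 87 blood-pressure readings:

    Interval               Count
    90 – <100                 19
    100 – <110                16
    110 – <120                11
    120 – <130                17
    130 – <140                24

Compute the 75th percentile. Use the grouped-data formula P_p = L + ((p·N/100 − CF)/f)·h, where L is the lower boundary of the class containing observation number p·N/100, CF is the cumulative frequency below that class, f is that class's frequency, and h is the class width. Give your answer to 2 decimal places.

130.94

N = 87; target position k = 75/100 · 87 = 65.25.
Cumulative frequencies: 19, 35, 46, 63, 87.
Observation 65.25 falls in the class 130 – <140.
L = 130, CF = 63, f = 24, h = 10.
P75 = 130 + ((65.25 − 63)/24)·10 = 130 + 0.9375 = 130.938.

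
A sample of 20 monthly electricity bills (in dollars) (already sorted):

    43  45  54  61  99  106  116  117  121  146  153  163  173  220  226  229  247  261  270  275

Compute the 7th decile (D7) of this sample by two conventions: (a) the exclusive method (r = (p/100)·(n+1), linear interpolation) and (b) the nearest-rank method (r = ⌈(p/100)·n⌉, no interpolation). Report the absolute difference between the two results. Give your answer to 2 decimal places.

n = 20.
(a) r = 14.7; between ranks 14 (220) and 15 (226): 224.2.
(b) the nearest-rank method: rank 14 → 220.
|224.2 − 220| = 4.2.

4.20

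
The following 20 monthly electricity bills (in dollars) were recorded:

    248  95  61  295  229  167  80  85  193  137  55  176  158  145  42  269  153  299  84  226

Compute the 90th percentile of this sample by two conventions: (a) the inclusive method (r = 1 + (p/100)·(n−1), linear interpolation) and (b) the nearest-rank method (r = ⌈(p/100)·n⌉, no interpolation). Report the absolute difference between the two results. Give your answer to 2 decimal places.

Sorted: 42, 55, 61, 80, 84, 85, 95, 137, 145, 153, 158, 167, 176, 193, 226, 229, 248, 269, 295, 299.
n = 20.
(a) r = 18.1; between ranks 18 (269) and 19 (295): 271.6.
(b) the nearest-rank method: rank 18 → 269.
|271.6 − 269| = 2.6.

2.60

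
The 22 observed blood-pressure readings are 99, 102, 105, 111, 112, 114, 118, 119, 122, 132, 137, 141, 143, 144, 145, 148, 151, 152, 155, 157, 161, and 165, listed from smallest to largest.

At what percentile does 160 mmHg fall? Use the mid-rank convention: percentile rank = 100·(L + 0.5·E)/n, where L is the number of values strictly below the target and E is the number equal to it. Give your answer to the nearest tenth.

Count below 160: L = 20; count equal: E = 0; n = 22.
Percentile rank = 100·(20 + 0.5·0)/22 = 100·20/22 = 90.91.

90.9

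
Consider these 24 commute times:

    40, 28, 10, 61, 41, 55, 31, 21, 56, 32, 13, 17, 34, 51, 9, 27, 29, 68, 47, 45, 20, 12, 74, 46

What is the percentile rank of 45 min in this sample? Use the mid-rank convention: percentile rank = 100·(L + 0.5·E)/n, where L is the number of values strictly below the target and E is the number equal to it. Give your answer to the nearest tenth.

Sorted: 9, 10, 12, 13, 17, 20, 21, 27, 28, 29, 31, 32, 34, 40, 41, 45, 46, 47, 51, 55, 56, 61, 68, 74.
Count below 45: L = 15; count equal: E = 1; n = 24.
Percentile rank = 100·(15 + 0.5·1)/24 = 100·15.5/24 = 64.58.

64.6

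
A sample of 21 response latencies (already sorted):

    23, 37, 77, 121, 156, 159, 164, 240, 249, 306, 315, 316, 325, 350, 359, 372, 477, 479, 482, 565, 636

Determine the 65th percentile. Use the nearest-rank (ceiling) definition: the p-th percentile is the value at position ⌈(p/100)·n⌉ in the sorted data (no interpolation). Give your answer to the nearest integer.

350

n = 21.
Position = ⌈65/100 · 21⌉ = ⌈13.65⌉ = 14.
The value at rank 14 is 350.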